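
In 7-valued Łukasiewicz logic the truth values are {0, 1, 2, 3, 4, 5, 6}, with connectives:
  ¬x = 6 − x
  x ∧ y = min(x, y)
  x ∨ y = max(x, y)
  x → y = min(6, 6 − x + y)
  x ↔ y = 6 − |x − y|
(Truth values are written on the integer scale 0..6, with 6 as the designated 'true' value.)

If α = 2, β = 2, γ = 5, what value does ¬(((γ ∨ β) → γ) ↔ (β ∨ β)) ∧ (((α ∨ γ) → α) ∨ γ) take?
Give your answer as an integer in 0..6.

4

γ ∨ β = 5 ∨ 2 = 5
(γ ∨ β) → γ = 5 → 5 = 6
β ∨ β = 2 ∨ 2 = 2
((γ ∨ β) → γ) ↔ (β ∨ β) = 6 ↔ 2 = 2
¬(((γ ∨ β) → γ) ↔ (β ∨ β)) = ¬2 = 4
α ∨ γ = 2 ∨ 5 = 5
(α ∨ γ) → α = 5 → 2 = 3
((α ∨ γ) → α) ∨ γ = 3 ∨ 5 = 5
¬(((γ ∨ β) → γ) ↔ (β ∨ β)) ∧ (((α ∨ γ) → α) ∨ γ) = 4 ∧ 5 = 4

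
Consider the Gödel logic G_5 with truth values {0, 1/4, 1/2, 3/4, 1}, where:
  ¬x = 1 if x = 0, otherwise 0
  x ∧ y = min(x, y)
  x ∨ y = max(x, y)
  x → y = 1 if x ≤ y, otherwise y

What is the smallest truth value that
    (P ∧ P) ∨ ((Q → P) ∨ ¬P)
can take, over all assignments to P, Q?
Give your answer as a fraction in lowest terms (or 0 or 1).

Take P = 1/4, Q = 1/2:
P ∧ P = 1/4 ∧ 1/4 = 1/4
Q → P = 1/2 → 1/4 = 1/4
¬P = ¬1/4 = 0
(Q → P) ∨ ¬P = 1/4 ∨ 0 = 1/4
(P ∧ P) ∨ ((Q → P) ∨ ¬P) = 1/4 ∨ 1/4 = 1/4
No assignment yields a value below 1/4, so this is the minimum.

1/4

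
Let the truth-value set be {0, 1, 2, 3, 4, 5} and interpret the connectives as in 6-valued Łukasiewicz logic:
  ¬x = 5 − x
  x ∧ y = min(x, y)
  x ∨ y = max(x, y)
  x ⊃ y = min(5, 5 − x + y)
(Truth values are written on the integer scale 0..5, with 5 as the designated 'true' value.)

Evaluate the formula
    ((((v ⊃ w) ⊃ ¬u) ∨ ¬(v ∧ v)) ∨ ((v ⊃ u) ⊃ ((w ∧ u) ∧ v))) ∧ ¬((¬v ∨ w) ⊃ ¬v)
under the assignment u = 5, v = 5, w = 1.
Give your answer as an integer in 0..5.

v ⊃ w = 5 ⊃ 1 = 1
¬u = ¬5 = 0
(v ⊃ w) ⊃ ¬u = 1 ⊃ 0 = 4
v ∧ v = 5 ∧ 5 = 5
¬(v ∧ v) = ¬5 = 0
((v ⊃ w) ⊃ ¬u) ∨ ¬(v ∧ v) = 4 ∨ 0 = 4
v ⊃ u = 5 ⊃ 5 = 5
w ∧ u = 1 ∧ 5 = 1
(w ∧ u) ∧ v = 1 ∧ 5 = 1
(v ⊃ u) ⊃ ((w ∧ u) ∧ v) = 5 ⊃ 1 = 1
(((v ⊃ w) ⊃ ¬u) ∨ ¬(v ∧ v)) ∨ ((v ⊃ u) ⊃ ((w ∧ u) ∧ v)) = 4 ∨ 1 = 4
¬v = ¬5 = 0
¬v ∨ w = 0 ∨ 1 = 1
¬v = ¬5 = 0
(¬v ∨ w) ⊃ ¬v = 1 ⊃ 0 = 4
¬((¬v ∨ w) ⊃ ¬v) = ¬4 = 1
((((v ⊃ w) ⊃ ¬u) ∨ ¬(v ∧ v)) ∨ ((v ⊃ u) ⊃ ((w ∧ u) ∧ v))) ∧ ¬((¬v ∨ w) ⊃ ¬v) = 4 ∧ 1 = 1

1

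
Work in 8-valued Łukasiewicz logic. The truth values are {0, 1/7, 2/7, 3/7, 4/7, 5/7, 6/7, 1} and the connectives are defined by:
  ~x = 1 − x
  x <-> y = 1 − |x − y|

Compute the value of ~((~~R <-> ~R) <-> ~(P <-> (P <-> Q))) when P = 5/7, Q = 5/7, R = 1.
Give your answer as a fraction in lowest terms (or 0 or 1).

2/7

~R = ~1 = 0
~~R = ~0 = 1
~R = ~1 = 0
~~R <-> ~R = 1 <-> 0 = 0
P <-> Q = 5/7 <-> 5/7 = 1
P <-> (P <-> Q) = 5/7 <-> 1 = 5/7
~(P <-> (P <-> Q)) = ~5/7 = 2/7
(~~R <-> ~R) <-> ~(P <-> (P <-> Q)) = 0 <-> 2/7 = 5/7
~((~~R <-> ~R) <-> ~(P <-> (P <-> Q))) = ~5/7 = 2/7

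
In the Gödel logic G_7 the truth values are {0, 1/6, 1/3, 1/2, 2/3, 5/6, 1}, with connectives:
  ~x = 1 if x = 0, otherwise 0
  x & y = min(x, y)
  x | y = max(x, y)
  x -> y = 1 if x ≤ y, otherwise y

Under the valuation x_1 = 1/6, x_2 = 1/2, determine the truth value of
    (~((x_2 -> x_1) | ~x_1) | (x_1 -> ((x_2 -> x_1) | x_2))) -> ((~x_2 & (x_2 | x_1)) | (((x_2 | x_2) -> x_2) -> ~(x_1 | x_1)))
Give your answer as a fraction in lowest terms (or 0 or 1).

0

x_2 -> x_1 = 1/2 -> 1/6 = 1/6
~x_1 = ~1/6 = 0
(x_2 -> x_1) | ~x_1 = 1/6 | 0 = 1/6
~((x_2 -> x_1) | ~x_1) = ~1/6 = 0
x_2 -> x_1 = 1/2 -> 1/6 = 1/6
(x_2 -> x_1) | x_2 = 1/6 | 1/2 = 1/2
x_1 -> ((x_2 -> x_1) | x_2) = 1/6 -> 1/2 = 1
~((x_2 -> x_1) | ~x_1) | (x_1 -> ((x_2 -> x_1) | x_2)) = 0 | 1 = 1
~x_2 = ~1/2 = 0
x_2 | x_1 = 1/2 | 1/6 = 1/2
~x_2 & (x_2 | x_1) = 0 & 1/2 = 0
x_2 | x_2 = 1/2 | 1/2 = 1/2
(x_2 | x_2) -> x_2 = 1/2 -> 1/2 = 1
x_1 | x_1 = 1/6 | 1/6 = 1/6
~(x_1 | x_1) = ~1/6 = 0
((x_2 | x_2) -> x_2) -> ~(x_1 | x_1) = 1 -> 0 = 0
(~x_2 & (x_2 | x_1)) | (((x_2 | x_2) -> x_2) -> ~(x_1 | x_1)) = 0 | 0 = 0
(~((x_2 -> x_1) | ~x_1) | (x_1 -> ((x_2 -> x_1) | x_2))) -> ((~x_2 & (x_2 | x_1)) | (((x_2 | x_2) -> x_2) -> ~(x_1 | x_1))) = 1 -> 0 = 0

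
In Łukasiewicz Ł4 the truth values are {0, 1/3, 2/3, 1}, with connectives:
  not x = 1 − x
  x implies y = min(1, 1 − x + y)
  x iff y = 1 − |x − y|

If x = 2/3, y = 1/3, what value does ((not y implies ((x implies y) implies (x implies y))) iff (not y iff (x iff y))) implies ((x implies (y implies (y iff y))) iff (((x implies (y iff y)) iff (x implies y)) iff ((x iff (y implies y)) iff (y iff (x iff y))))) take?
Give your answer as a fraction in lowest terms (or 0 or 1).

2/3

not y = not 1/3 = 2/3
x implies y = 2/3 implies 1/3 = 2/3
x implies y = 2/3 implies 1/3 = 2/3
(x implies y) implies (x implies y) = 2/3 implies 2/3 = 1
not y implies ((x implies y) implies (x implies y)) = 2/3 implies 1 = 1
not y = not 1/3 = 2/3
x iff y = 2/3 iff 1/3 = 2/3
not y iff (x iff y) = 2/3 iff 2/3 = 1
(not y implies ((x implies y) implies (x implies y))) iff (not y iff (x iff y)) = 1 iff 1 = 1
y iff y = 1/3 iff 1/3 = 1
y implies (y iff y) = 1/3 implies 1 = 1
x implies (y implies (y iff y)) = 2/3 implies 1 = 1
y iff y = 1/3 iff 1/3 = 1
x implies (y iff y) = 2/3 implies 1 = 1
x implies y = 2/3 implies 1/3 = 2/3
(x implies (y iff y)) iff (x implies y) = 1 iff 2/3 = 2/3
y implies y = 1/3 implies 1/3 = 1
x iff (y implies y) = 2/3 iff 1 = 2/3
x iff y = 2/3 iff 1/3 = 2/3
y iff (x iff y) = 1/3 iff 2/3 = 2/3
(x iff (y implies y)) iff (y iff (x iff y)) = 2/3 iff 2/3 = 1
((x implies (y iff y)) iff (x implies y)) iff ((x iff (y implies y)) iff (y iff (x iff y))) = 2/3 iff 1 = 2/3
(x implies (y implies (y iff y))) iff (((x implies (y iff y)) iff (x implies y)) iff ((x iff (y implies y)) iff (y iff (x iff y)))) = 1 iff 2/3 = 2/3
((not y implies ((x implies y) implies (x implies y))) iff (not y iff (x iff y))) implies ((x implies (y implies (y iff y))) iff (((x implies (y iff y)) iff (x implies y)) iff ((x iff (y implies y)) iff (y iff (x iff y))))) = 1 implies 2/3 = 2/3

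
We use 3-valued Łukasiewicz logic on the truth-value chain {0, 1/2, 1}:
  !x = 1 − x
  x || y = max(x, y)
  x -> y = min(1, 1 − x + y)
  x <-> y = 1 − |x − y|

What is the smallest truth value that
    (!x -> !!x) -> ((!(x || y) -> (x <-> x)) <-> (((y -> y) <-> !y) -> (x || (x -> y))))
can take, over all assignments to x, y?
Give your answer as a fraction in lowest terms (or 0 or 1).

1/2

Take x = 1/2, y = 0:
!x = !1/2 = 1/2
!x = !1/2 = 1/2
!!x = !1/2 = 1/2
!x -> !!x = 1/2 -> 1/2 = 1
x || y = 1/2 || 0 = 1/2
!(x || y) = !1/2 = 1/2
x <-> x = 1/2 <-> 1/2 = 1
!(x || y) -> (x <-> x) = 1/2 -> 1 = 1
y -> y = 0 -> 0 = 1
!y = !0 = 1
(y -> y) <-> !y = 1 <-> 1 = 1
x -> y = 1/2 -> 0 = 1/2
x || (x -> y) = 1/2 || 1/2 = 1/2
((y -> y) <-> !y) -> (x || (x -> y)) = 1 -> 1/2 = 1/2
(!(x || y) -> (x <-> x)) <-> (((y -> y) <-> !y) -> (x || (x -> y))) = 1 <-> 1/2 = 1/2
(!x -> !!x) -> ((!(x || y) -> (x <-> x)) <-> (((y -> y) <-> !y) -> (x || (x -> y)))) = 1 -> 1/2 = 1/2
No assignment yields a value below 1/2, so this is the minimum.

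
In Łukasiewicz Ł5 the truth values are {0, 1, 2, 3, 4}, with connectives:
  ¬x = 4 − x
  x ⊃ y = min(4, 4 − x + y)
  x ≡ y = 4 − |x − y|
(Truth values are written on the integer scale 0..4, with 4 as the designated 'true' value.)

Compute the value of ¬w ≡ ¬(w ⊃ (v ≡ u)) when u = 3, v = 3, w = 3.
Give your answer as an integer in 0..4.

3

¬w = ¬3 = 1
v ≡ u = 3 ≡ 3 = 4
w ⊃ (v ≡ u) = 3 ⊃ 4 = 4
¬(w ⊃ (v ≡ u)) = ¬4 = 0
¬w ≡ ¬(w ⊃ (v ≡ u)) = 1 ≡ 0 = 3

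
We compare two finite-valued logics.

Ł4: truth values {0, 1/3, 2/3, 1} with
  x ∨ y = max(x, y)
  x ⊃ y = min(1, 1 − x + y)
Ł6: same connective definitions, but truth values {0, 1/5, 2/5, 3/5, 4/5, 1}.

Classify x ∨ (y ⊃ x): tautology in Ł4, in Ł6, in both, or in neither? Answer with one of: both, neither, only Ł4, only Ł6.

neither

In Ł4: at x = 0, y = 1/3 the value is 2/3 — not a tautology.
In Ł6: at x = 0, y = 1/5 the value is 4/5 — not a tautology.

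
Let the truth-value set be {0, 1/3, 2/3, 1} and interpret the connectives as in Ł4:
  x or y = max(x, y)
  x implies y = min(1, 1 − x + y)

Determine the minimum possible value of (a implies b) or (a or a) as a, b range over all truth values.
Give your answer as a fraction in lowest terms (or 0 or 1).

2/3

Take a = 1/3, b = 0:
a implies b = 1/3 implies 0 = 2/3
a or a = 1/3 or 1/3 = 1/3
(a implies b) or (a or a) = 2/3 or 1/3 = 2/3
No assignment yields a value below 2/3, so this is the minimum.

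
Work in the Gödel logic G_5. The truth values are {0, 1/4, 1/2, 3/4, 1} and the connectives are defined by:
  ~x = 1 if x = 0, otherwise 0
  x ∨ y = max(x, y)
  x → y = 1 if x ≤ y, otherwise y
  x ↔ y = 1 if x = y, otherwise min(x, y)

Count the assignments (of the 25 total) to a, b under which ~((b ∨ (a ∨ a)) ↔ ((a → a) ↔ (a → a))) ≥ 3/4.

1

value 1: 1 assignment (counts)
value 0: 24 assignments
So 1 of the 25 assignments meets the threshold.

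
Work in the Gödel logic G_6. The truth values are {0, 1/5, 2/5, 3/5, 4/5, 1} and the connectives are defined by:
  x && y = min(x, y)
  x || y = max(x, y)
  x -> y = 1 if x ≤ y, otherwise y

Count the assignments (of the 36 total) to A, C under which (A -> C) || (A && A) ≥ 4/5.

value 1: 26 assignments (counts)
value 4/5: 4 assignments (counts)
value 3/5: 3 assignments
value 2/5: 2 assignments
value 1/5: 1 assignment
So 30 of the 36 assignments meet the threshold.

30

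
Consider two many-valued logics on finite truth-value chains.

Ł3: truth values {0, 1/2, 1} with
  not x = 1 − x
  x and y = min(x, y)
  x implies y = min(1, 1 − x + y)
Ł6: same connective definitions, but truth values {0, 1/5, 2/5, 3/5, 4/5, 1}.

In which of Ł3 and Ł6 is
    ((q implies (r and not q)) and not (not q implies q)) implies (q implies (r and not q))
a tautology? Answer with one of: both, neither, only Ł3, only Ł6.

In Ł3: every assignment gives 1 — tautology.
In Ł6: every assignment gives 1 — tautology.

both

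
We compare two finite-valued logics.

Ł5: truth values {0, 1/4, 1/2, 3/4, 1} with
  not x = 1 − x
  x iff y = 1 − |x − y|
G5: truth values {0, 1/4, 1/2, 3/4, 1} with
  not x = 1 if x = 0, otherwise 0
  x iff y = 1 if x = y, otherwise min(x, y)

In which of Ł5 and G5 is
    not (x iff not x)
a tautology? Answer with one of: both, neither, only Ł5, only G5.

only G5

In Ł5: at x = 1/4 the value is 1/2 — not a tautology.
In G5: every assignment gives 1 — tautology.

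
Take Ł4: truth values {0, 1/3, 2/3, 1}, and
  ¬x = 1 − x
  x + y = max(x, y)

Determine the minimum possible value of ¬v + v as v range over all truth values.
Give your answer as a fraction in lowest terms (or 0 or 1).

Take v = 1/3:
¬v = ¬1/3 = 2/3
¬v + v = 2/3 + 1/3 = 2/3
No assignment yields a value below 2/3, so this is the minimum.

2/3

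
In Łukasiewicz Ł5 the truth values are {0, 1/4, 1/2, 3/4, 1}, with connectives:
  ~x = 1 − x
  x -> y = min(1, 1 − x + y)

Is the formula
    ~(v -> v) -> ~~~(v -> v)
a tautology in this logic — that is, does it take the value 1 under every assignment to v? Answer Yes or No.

v = 0 ↦ 1
v = 1/4 ↦ 1
v = 1/2 ↦ 1
v = 3/4 ↦ 1
v = 1 ↦ 1
Every assignment gives a value ≥ 1.

Yes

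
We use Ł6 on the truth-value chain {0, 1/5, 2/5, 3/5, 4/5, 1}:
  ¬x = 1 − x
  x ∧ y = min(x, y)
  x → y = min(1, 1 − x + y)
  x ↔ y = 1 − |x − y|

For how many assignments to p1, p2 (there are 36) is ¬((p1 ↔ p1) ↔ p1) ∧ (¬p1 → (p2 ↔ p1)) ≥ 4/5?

6

value 1: 1 assignment (counts)
value 4/5: 5 assignments (counts)
value 3/5: 8 assignments
value 2/5: 8 assignments
value 1/5: 7 assignments
value 0: 7 assignments
So 6 of the 36 assignments meet the threshold.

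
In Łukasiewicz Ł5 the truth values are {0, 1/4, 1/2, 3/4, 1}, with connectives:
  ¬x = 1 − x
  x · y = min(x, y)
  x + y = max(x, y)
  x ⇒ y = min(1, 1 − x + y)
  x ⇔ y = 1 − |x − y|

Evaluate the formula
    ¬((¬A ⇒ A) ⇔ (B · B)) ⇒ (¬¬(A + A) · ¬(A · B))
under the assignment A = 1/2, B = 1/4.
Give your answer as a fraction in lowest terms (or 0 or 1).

3/4

¬A = ¬1/2 = 1/2
¬A ⇒ A = 1/2 ⇒ 1/2 = 1
B · B = 1/4 · 1/4 = 1/4
(¬A ⇒ A) ⇔ (B · B) = 1 ⇔ 1/4 = 1/4
¬((¬A ⇒ A) ⇔ (B · B)) = ¬1/4 = 3/4
A + A = 1/2 + 1/2 = 1/2
¬(A + A) = ¬1/2 = 1/2
¬¬(A + A) = ¬1/2 = 1/2
A · B = 1/2 · 1/4 = 1/4
¬(A · B) = ¬1/4 = 3/4
¬¬(A + A) · ¬(A · B) = 1/2 · 3/4 = 1/2
¬((¬A ⇒ A) ⇔ (B · B)) ⇒ (¬¬(A + A) · ¬(A · B)) = 3/4 ⇒ 1/2 = 3/4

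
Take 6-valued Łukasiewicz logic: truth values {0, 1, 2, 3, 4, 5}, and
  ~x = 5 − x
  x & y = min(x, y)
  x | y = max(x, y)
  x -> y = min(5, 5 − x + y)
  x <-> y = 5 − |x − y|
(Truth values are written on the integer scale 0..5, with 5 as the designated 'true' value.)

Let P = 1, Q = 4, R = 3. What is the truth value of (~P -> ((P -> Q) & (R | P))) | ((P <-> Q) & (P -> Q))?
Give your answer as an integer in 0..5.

~P = ~1 = 4
P -> Q = 1 -> 4 = 5
R | P = 3 | 1 = 3
(P -> Q) & (R | P) = 5 & 3 = 3
~P -> ((P -> Q) & (R | P)) = 4 -> 3 = 4
P <-> Q = 1 <-> 4 = 2
P -> Q = 1 -> 4 = 5
(P <-> Q) & (P -> Q) = 2 & 5 = 2
(~P -> ((P -> Q) & (R | P))) | ((P <-> Q) & (P -> Q)) = 4 | 2 = 4

4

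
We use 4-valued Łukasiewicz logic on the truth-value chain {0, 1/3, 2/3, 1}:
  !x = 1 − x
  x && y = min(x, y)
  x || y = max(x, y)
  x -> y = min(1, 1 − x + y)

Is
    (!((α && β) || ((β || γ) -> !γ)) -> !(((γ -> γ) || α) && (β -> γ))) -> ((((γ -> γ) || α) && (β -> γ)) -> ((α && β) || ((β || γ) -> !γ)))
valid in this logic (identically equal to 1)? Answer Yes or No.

Yes

At α = 1, β = 2/3, γ = 1/3, for instance:
α && β = 1 && 2/3 = 2/3
β || γ = 2/3 || 1/3 = 2/3
!γ = !1/3 = 2/3
(β || γ) -> !γ = 2/3 -> 2/3 = 1
(α && β) || ((β || γ) -> !γ) = 2/3 || 1 = 1
!((α && β) || ((β || γ) -> !γ)) = !1 = 0
γ -> γ = 1/3 -> 1/3 = 1
(γ -> γ) || α = 1 || 1 = 1
β -> γ = 2/3 -> 1/3 = 2/3
((γ -> γ) || α) && (β -> γ) = 1 && 2/3 = 2/3
!(((γ -> γ) || α) && (β -> γ)) = !2/3 = 1/3
!((α && β) || ((β || γ) -> !γ)) -> !(((γ -> γ) || α) && (β -> γ)) = 0 -> 1/3 = 1
(((γ -> γ) || α) && (β -> γ)) -> ((α && β) || ((β || γ) -> !γ)) = 2/3 -> 1 = 1
(!((α && β) || ((β || γ) -> !γ)) -> !(((γ -> γ) || α) && (β -> γ))) -> ((((γ -> γ) || α) && (β -> γ)) -> ((α && β) || ((β || γ) -> !γ))) = 1 -> 1 = 1
and checking the remaining 63 assignments likewise gives ≥ 1 in every case.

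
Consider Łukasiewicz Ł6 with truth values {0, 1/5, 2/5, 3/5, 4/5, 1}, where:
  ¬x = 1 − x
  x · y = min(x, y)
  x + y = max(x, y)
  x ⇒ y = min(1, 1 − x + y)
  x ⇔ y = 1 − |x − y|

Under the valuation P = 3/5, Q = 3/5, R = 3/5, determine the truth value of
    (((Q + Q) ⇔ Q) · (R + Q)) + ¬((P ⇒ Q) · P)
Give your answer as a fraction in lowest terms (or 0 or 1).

3/5

Q + Q = 3/5 + 3/5 = 3/5
(Q + Q) ⇔ Q = 3/5 ⇔ 3/5 = 1
R + Q = 3/5 + 3/5 = 3/5
((Q + Q) ⇔ Q) · (R + Q) = 1 · 3/5 = 3/5
P ⇒ Q = 3/5 ⇒ 3/5 = 1
(P ⇒ Q) · P = 1 · 3/5 = 3/5
¬((P ⇒ Q) · P) = ¬3/5 = 2/5
(((Q + Q) ⇔ Q) · (R + Q)) + ¬((P ⇒ Q) · P) = 3/5 + 2/5 = 3/5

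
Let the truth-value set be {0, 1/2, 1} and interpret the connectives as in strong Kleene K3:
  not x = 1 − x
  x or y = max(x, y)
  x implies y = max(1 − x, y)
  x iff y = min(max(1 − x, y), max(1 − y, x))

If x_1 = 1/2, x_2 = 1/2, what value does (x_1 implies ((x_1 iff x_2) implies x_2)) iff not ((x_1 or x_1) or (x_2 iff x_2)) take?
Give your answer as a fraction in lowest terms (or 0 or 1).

x_1 iff x_2 = 1/2 iff 1/2 = 1/2
(x_1 iff x_2) implies x_2 = 1/2 implies 1/2 = 1/2
x_1 implies ((x_1 iff x_2) implies x_2) = 1/2 implies 1/2 = 1/2
x_1 or x_1 = 1/2 or 1/2 = 1/2
x_2 iff x_2 = 1/2 iff 1/2 = 1/2
(x_1 or x_1) or (x_2 iff x_2) = 1/2 or 1/2 = 1/2
not ((x_1 or x_1) or (x_2 iff x_2)) = not 1/2 = 1/2
(x_1 implies ((x_1 iff x_2) implies x_2)) iff not ((x_1 or x_1) or (x_2 iff x_2)) = 1/2 iff 1/2 = 1/2

1/2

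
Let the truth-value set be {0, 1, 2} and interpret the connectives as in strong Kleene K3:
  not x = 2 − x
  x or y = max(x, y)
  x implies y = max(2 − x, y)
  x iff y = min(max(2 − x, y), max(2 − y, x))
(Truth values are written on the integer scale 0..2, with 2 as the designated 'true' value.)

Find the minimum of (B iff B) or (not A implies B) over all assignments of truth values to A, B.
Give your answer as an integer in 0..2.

Take A = 0, B = 1:
B iff B = 1 iff 1 = 1
not A = not 0 = 2
not A implies B = 2 implies 1 = 1
(B iff B) or (not A implies B) = 1 or 1 = 1
No assignment yields a value below 1, so this is the minimum.

1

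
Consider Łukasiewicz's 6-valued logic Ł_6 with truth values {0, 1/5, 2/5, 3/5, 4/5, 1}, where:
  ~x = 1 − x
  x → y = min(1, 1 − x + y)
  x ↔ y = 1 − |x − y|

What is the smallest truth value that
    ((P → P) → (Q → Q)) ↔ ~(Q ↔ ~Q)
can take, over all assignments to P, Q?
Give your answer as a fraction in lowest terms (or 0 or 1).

1/5

Take P = 0, Q = 2/5:
P → P = 0 → 0 = 1
Q → Q = 2/5 → 2/5 = 1
(P → P) → (Q → Q) = 1 → 1 = 1
~Q = ~2/5 = 3/5
Q ↔ ~Q = 2/5 ↔ 3/5 = 4/5
~(Q ↔ ~Q) = ~4/5 = 1/5
((P → P) → (Q → Q)) ↔ ~(Q ↔ ~Q) = 1 ↔ 1/5 = 1/5
No assignment yields a value below 1/5, so this is the minimum.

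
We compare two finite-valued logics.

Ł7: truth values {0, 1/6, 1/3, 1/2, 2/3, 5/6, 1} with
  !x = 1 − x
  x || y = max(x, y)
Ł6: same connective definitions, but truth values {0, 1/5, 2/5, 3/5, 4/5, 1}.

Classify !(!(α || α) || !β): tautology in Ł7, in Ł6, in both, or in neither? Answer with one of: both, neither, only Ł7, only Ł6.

In Ł7: at α = 0, β = 0 the value is 0 — not a tautology.
In Ł6: at α = 0, β = 0 the value is 0 — not a tautology.

neither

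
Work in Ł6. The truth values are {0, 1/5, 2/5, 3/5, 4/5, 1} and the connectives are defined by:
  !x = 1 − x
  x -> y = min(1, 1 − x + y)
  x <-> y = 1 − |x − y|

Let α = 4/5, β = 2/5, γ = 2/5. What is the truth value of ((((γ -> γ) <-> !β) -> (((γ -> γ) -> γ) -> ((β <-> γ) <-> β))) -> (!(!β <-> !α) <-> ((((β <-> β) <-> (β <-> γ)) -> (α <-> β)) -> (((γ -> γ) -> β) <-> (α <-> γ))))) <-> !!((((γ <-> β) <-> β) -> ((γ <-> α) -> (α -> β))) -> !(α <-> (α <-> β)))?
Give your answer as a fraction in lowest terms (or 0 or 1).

4/5

γ -> γ = 2/5 -> 2/5 = 1
!β = !2/5 = 3/5
(γ -> γ) <-> !β = 1 <-> 3/5 = 3/5
γ -> γ = 2/5 -> 2/5 = 1
(γ -> γ) -> γ = 1 -> 2/5 = 2/5
β <-> γ = 2/5 <-> 2/5 = 1
(β <-> γ) <-> β = 1 <-> 2/5 = 2/5
((γ -> γ) -> γ) -> ((β <-> γ) <-> β) = 2/5 -> 2/5 = 1
((γ -> γ) <-> !β) -> (((γ -> γ) -> γ) -> ((β <-> γ) <-> β)) = 3/5 -> 1 = 1
!β = !2/5 = 3/5
!α = !4/5 = 1/5
!β <-> !α = 3/5 <-> 1/5 = 3/5
!(!β <-> !α) = !3/5 = 2/5
β <-> β = 2/5 <-> 2/5 = 1
β <-> γ = 2/5 <-> 2/5 = 1
(β <-> β) <-> (β <-> γ) = 1 <-> 1 = 1
α <-> β = 4/5 <-> 2/5 = 3/5
((β <-> β) <-> (β <-> γ)) -> (α <-> β) = 1 -> 3/5 = 3/5
γ -> γ = 2/5 -> 2/5 = 1
(γ -> γ) -> β = 1 -> 2/5 = 2/5
α <-> γ = 4/5 <-> 2/5 = 3/5
((γ -> γ) -> β) <-> (α <-> γ) = 2/5 <-> 3/5 = 4/5
(((β <-> β) <-> (β <-> γ)) -> (α <-> β)) -> (((γ -> γ) -> β) <-> (α <-> γ)) = 3/5 -> 4/5 = 1
!(!β <-> !α) <-> ((((β <-> β) <-> (β <-> γ)) -> (α <-> β)) -> (((γ -> γ) -> β) <-> (α <-> γ))) = 2/5 <-> 1 = 2/5
(((γ -> γ) <-> !β) -> (((γ -> γ) -> γ) -> ((β <-> γ) <-> β))) -> (!(!β <-> !α) <-> ((((β <-> β) <-> (β <-> γ)) -> (α <-> β)) -> (((γ -> γ) -> β) <-> (α <-> γ)))) = 1 -> 2/5 = 2/5
γ <-> β = 2/5 <-> 2/5 = 1
(γ <-> β) <-> β = 1 <-> 2/5 = 2/5
γ <-> α = 2/5 <-> 4/5 = 3/5
α -> β = 4/5 -> 2/5 = 3/5
(γ <-> α) -> (α -> β) = 3/5 -> 3/5 = 1
((γ <-> β) <-> β) -> ((γ <-> α) -> (α -> β)) = 2/5 -> 1 = 1
α <-> β = 4/5 <-> 2/5 = 3/5
α <-> (α <-> β) = 4/5 <-> 3/5 = 4/5
!(α <-> (α <-> β)) = !4/5 = 1/5
(((γ <-> β) <-> β) -> ((γ <-> α) -> (α -> β))) -> !(α <-> (α <-> β)) = 1 -> 1/5 = 1/5
!((((γ <-> β) <-> β) -> ((γ <-> α) -> (α -> β))) -> !(α <-> (α <-> β))) = !1/5 = 4/5
!!((((γ <-> β) <-> β) -> ((γ <-> α) -> (α -> β))) -> !(α <-> (α <-> β))) = !4/5 = 1/5
((((γ -> γ) <-> !β) -> (((γ -> γ) -> γ) -> ((β <-> γ) <-> β))) -> (!(!β <-> !α) <-> ((((β <-> β) <-> (β <-> γ)) -> (α <-> β)) -> (((γ -> γ) -> β) <-> (α <-> γ))))) <-> !!((((γ <-> β) <-> β) -> ((γ <-> α) -> (α -> β))) -> !(α <-> (α <-> β))) = 2/5 <-> 1/5 = 4/5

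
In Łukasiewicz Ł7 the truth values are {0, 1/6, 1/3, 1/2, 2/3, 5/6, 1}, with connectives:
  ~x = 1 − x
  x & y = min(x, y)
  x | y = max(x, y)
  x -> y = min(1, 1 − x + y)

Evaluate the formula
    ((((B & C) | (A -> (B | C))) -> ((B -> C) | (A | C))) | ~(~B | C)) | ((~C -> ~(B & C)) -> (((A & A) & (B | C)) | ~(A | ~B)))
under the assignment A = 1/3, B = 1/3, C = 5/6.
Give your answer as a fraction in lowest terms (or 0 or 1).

B & C = 1/3 & 5/6 = 1/3
B | C = 1/3 | 5/6 = 5/6
A -> (B | C) = 1/3 -> 5/6 = 1
(B & C) | (A -> (B | C)) = 1/3 | 1 = 1
B -> C = 1/3 -> 5/6 = 1
A | C = 1/3 | 5/6 = 5/6
(B -> C) | (A | C) = 1 | 5/6 = 1
((B & C) | (A -> (B | C))) -> ((B -> C) | (A | C)) = 1 -> 1 = 1
~B = ~1/3 = 2/3
~B | C = 2/3 | 5/6 = 5/6
~(~B | C) = ~5/6 = 1/6
(((B & C) | (A -> (B | C))) -> ((B -> C) | (A | C))) | ~(~B | C) = 1 | 1/6 = 1
~C = ~5/6 = 1/6
B & C = 1/3 & 5/6 = 1/3
~(B & C) = ~1/3 = 2/3
~C -> ~(B & C) = 1/6 -> 2/3 = 1
A & A = 1/3 & 1/3 = 1/3
B | C = 1/3 | 5/6 = 5/6
(A & A) & (B | C) = 1/3 & 5/6 = 1/3
~B = ~1/3 = 2/3
A | ~B = 1/3 | 2/3 = 2/3
~(A | ~B) = ~2/3 = 1/3
((A & A) & (B | C)) | ~(A | ~B) = 1/3 | 1/3 = 1/3
(~C -> ~(B & C)) -> (((A & A) & (B | C)) | ~(A | ~B)) = 1 -> 1/3 = 1/3
((((B & C) | (A -> (B | C))) -> ((B -> C) | (A | C))) | ~(~B | C)) | ((~C -> ~(B & C)) -> (((A & A) & (B | C)) | ~(A | ~B))) = 1 | 1/3 = 1

1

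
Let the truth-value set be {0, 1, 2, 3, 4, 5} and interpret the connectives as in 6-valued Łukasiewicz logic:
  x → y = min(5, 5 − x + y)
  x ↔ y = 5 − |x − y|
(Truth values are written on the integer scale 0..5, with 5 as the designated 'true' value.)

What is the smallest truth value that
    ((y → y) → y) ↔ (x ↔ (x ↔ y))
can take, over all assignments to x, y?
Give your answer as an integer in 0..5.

Take x = 2, y = 0:
y → y = 0 → 0 = 5
(y → y) → y = 5 → 0 = 0
x ↔ y = 2 ↔ 0 = 3
x ↔ (x ↔ y) = 2 ↔ 3 = 4
((y → y) → y) ↔ (x ↔ (x ↔ y)) = 0 ↔ 4 = 1
No assignment yields a value below 1, so this is the minimum.

1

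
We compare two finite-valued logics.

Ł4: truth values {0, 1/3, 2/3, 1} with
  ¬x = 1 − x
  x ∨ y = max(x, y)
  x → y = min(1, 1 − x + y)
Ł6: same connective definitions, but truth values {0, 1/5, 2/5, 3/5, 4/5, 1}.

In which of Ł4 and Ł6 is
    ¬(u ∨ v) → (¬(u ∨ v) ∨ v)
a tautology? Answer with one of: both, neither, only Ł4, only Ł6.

both

In Ł4: every assignment gives 1 — tautology.
In Ł6: every assignment gives 1 — tautology.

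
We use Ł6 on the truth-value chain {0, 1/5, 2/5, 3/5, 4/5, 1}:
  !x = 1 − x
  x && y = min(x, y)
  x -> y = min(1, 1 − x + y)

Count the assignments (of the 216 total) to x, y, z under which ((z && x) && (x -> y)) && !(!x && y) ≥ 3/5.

value 1: 1 assignment (counts)
value 4/5: 9 assignments (counts)
value 3/5: 26 assignments (counts)
value 2/5: 48 assignments
value 1/5: 61 assignments
value 0: 71 assignments
So 36 of the 216 assignments meet the threshold.

36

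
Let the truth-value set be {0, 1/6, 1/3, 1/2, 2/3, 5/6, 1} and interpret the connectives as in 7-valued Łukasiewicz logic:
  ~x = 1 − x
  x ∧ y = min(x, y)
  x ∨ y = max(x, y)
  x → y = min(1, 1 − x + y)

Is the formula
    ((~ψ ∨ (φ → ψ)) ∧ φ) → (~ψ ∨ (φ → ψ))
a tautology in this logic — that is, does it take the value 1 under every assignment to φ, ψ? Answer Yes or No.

Yes

At φ = 5/6, ψ = 1/3, for instance:
~ψ = ~1/3 = 2/3
φ → ψ = 5/6 → 1/3 = 1/2
~ψ ∨ (φ → ψ) = 2/3 ∨ 1/2 = 2/3
(~ψ ∨ (φ → ψ)) ∧ φ = 2/3 ∧ 5/6 = 2/3
((~ψ ∨ (φ → ψ)) ∧ φ) → (~ψ ∨ (φ → ψ)) = 2/3 → 2/3 = 1
and checking the remaining 48 assignments likewise gives ≥ 1 in every case.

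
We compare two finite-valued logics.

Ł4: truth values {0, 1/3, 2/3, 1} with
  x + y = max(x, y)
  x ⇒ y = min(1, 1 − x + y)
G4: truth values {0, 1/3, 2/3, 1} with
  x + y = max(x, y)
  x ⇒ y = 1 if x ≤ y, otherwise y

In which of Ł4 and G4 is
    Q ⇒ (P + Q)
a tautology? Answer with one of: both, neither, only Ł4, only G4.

In Ł4: every assignment gives 1 — tautology.
In G4: every assignment gives 1 — tautology.

both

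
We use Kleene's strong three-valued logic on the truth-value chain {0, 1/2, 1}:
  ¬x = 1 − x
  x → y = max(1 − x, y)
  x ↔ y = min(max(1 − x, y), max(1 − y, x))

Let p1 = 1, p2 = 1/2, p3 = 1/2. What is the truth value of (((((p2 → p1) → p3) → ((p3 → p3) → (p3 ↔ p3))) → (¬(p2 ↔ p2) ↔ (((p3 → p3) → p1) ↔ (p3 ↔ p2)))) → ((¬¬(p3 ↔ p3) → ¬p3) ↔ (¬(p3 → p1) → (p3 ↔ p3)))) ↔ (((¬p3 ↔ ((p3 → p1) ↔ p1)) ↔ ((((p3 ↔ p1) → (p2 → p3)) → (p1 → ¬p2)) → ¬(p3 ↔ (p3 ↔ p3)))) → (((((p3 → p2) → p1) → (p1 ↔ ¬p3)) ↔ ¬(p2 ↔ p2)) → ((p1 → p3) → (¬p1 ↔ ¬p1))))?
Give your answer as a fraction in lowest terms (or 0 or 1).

p2 → p1 = 1/2 → 1 = 1
(p2 → p1) → p3 = 1 → 1/2 = 1/2
p3 → p3 = 1/2 → 1/2 = 1/2
p3 ↔ p3 = 1/2 ↔ 1/2 = 1/2
(p3 → p3) → (p3 ↔ p3) = 1/2 → 1/2 = 1/2
((p2 → p1) → p3) → ((p3 → p3) → (p3 ↔ p3)) = 1/2 → 1/2 = 1/2
p2 ↔ p2 = 1/2 ↔ 1/2 = 1/2
¬(p2 ↔ p2) = ¬1/2 = 1/2
p3 → p3 = 1/2 → 1/2 = 1/2
(p3 → p3) → p1 = 1/2 → 1 = 1
p3 ↔ p2 = 1/2 ↔ 1/2 = 1/2
((p3 → p3) → p1) ↔ (p3 ↔ p2) = 1 ↔ 1/2 = 1/2
¬(p2 ↔ p2) ↔ (((p3 → p3) → p1) ↔ (p3 ↔ p2)) = 1/2 ↔ 1/2 = 1/2
(((p2 → p1) → p3) → ((p3 → p3) → (p3 ↔ p3))) → (¬(p2 ↔ p2) ↔ (((p3 → p3) → p1) ↔ (p3 ↔ p2))) = 1/2 → 1/2 = 1/2
p3 ↔ p3 = 1/2 ↔ 1/2 = 1/2
¬(p3 ↔ p3) = ¬1/2 = 1/2
¬¬(p3 ↔ p3) = ¬1/2 = 1/2
¬p3 = ¬1/2 = 1/2
¬¬(p3 ↔ p3) → ¬p3 = 1/2 → 1/2 = 1/2
p3 → p1 = 1/2 → 1 = 1
¬(p3 → p1) = ¬1 = 0
p3 ↔ p3 = 1/2 ↔ 1/2 = 1/2
¬(p3 → p1) → (p3 ↔ p3) = 0 → 1/2 = 1
(¬¬(p3 ↔ p3) → ¬p3) ↔ (¬(p3 → p1) → (p3 ↔ p3)) = 1/2 ↔ 1 = 1/2
((((p2 → p1) → p3) → ((p3 → p3) → (p3 ↔ p3))) → (¬(p2 ↔ p2) ↔ (((p3 → p3) → p1) ↔ (p3 ↔ p2)))) → ((¬¬(p3 ↔ p3) → ¬p3) ↔ (¬(p3 → p1) → (p3 ↔ p3))) = 1/2 → 1/2 = 1/2
¬p3 = ¬1/2 = 1/2
p3 → p1 = 1/2 → 1 = 1
(p3 → p1) ↔ p1 = 1 ↔ 1 = 1
¬p3 ↔ ((p3 → p1) ↔ p1) = 1/2 ↔ 1 = 1/2
p3 ↔ p1 = 1/2 ↔ 1 = 1/2
p2 → p3 = 1/2 → 1/2 = 1/2
(p3 ↔ p1) → (p2 → p3) = 1/2 → 1/2 = 1/2
¬p2 = ¬1/2 = 1/2
p1 → ¬p2 = 1 → 1/2 = 1/2
((p3 ↔ p1) → (p2 → p3)) → (p1 → ¬p2) = 1/2 → 1/2 = 1/2
p3 ↔ p3 = 1/2 ↔ 1/2 = 1/2
p3 ↔ (p3 ↔ p3) = 1/2 ↔ 1/2 = 1/2
¬(p3 ↔ (p3 ↔ p3)) = ¬1/2 = 1/2
(((p3 ↔ p1) → (p2 → p3)) → (p1 → ¬p2)) → ¬(p3 ↔ (p3 ↔ p3)) = 1/2 → 1/2 = 1/2
(¬p3 ↔ ((p3 → p1) ↔ p1)) ↔ ((((p3 ↔ p1) → (p2 → p3)) → (p1 → ¬p2)) → ¬(p3 ↔ (p3 ↔ p3))) = 1/2 ↔ 1/2 = 1/2
p3 → p2 = 1/2 → 1/2 = 1/2
(p3 → p2) → p1 = 1/2 → 1 = 1
¬p3 = ¬1/2 = 1/2
p1 ↔ ¬p3 = 1 ↔ 1/2 = 1/2
((p3 → p2) → p1) → (p1 ↔ ¬p3) = 1 → 1/2 = 1/2
p2 ↔ p2 = 1/2 ↔ 1/2 = 1/2
¬(p2 ↔ p2) = ¬1/2 = 1/2
(((p3 → p2) → p1) → (p1 ↔ ¬p3)) ↔ ¬(p2 ↔ p2) = 1/2 ↔ 1/2 = 1/2
p1 → p3 = 1 → 1/2 = 1/2
¬p1 = ¬1 = 0
¬p1 = ¬1 = 0
¬p1 ↔ ¬p1 = 0 ↔ 0 = 1
(p1 → p3) → (¬p1 ↔ ¬p1) = 1/2 → 1 = 1
((((p3 → p2) → p1) → (p1 ↔ ¬p3)) ↔ ¬(p2 ↔ p2)) → ((p1 → p3) → (¬p1 ↔ ¬p1)) = 1/2 → 1 = 1
((¬p3 ↔ ((p3 → p1) ↔ p1)) ↔ ((((p3 ↔ p1) → (p2 → p3)) → (p1 → ¬p2)) → ¬(p3 ↔ (p3 ↔ p3)))) → (((((p3 → p2) → p1) → (p1 ↔ ¬p3)) ↔ ¬(p2 ↔ p2)) → ((p1 → p3) → (¬p1 ↔ ¬p1))) = 1/2 → 1 = 1
(((((p2 → p1) → p3) → ((p3 → p3) → (p3 ↔ p3))) → (¬(p2 ↔ p2) ↔ (((p3 → p3) → p1) ↔ (p3 ↔ p2)))) → ((¬¬(p3 ↔ p3) → ¬p3) ↔ (¬(p3 → p1) → (p3 ↔ p3)))) ↔ (((¬p3 ↔ ((p3 → p1) ↔ p1)) ↔ ((((p3 ↔ p1) → (p2 → p3)) → (p1 → ¬p2)) → ¬(p3 ↔ (p3 ↔ p3)))) → (((((p3 → p2) → p1) → (p1 ↔ ¬p3)) ↔ ¬(p2 ↔ p2)) → ((p1 → p3) → (¬p1 ↔ ¬p1)))) = 1/2 ↔ 1 = 1/2

1/2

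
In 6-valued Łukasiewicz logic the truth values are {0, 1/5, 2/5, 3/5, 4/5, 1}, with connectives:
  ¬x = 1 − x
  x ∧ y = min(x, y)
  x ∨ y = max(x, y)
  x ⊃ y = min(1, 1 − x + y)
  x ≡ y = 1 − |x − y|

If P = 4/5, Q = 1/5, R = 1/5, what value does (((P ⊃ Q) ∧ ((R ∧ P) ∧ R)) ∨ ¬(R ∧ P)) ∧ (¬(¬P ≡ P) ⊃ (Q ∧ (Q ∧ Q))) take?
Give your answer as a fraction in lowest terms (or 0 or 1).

3/5

P ⊃ Q = 4/5 ⊃ 1/5 = 2/5
R ∧ P = 1/5 ∧ 4/5 = 1/5
(R ∧ P) ∧ R = 1/5 ∧ 1/5 = 1/5
(P ⊃ Q) ∧ ((R ∧ P) ∧ R) = 2/5 ∧ 1/5 = 1/5
R ∧ P = 1/5 ∧ 4/5 = 1/5
¬(R ∧ P) = ¬1/5 = 4/5
((P ⊃ Q) ∧ ((R ∧ P) ∧ R)) ∨ ¬(R ∧ P) = 1/5 ∨ 4/5 = 4/5
¬P = ¬4/5 = 1/5
¬P ≡ P = 1/5 ≡ 4/5 = 2/5
¬(¬P ≡ P) = ¬2/5 = 3/5
Q ∧ Q = 1/5 ∧ 1/5 = 1/5
Q ∧ (Q ∧ Q) = 1/5 ∧ 1/5 = 1/5
¬(¬P ≡ P) ⊃ (Q ∧ (Q ∧ Q)) = 3/5 ⊃ 1/5 = 3/5
(((P ⊃ Q) ∧ ((R ∧ P) ∧ R)) ∨ ¬(R ∧ P)) ∧ (¬(¬P ≡ P) ⊃ (Q ∧ (Q ∧ Q))) = 4/5 ∧ 3/5 = 3/5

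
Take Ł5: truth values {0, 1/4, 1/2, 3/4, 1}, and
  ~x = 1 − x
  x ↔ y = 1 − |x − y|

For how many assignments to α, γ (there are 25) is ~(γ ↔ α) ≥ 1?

2

value 1: 2 assignments (counts)
value 3/4: 4 assignments
value 1/2: 6 assignments
value 1/4: 8 assignments
value 0: 5 assignments
So 2 of the 25 assignments meet the threshold.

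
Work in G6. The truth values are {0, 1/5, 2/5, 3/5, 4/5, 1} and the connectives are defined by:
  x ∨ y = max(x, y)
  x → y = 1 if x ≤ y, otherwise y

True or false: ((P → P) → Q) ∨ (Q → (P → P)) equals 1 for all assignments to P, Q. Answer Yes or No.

Yes

At P = 1/5, Q = 0, for instance:
P → P = 1/5 → 1/5 = 1
(P → P) → Q = 1 → 0 = 0
Q → (P → P) = 0 → 1 = 1
((P → P) → Q) ∨ (Q → (P → P)) = 0 ∨ 1 = 1
and checking the remaining 35 assignments likewise gives ≥ 1 in every case.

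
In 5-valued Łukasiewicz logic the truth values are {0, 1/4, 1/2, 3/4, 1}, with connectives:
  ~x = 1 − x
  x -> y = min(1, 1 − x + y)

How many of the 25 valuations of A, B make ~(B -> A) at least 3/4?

value 1: 1 assignment (counts)
value 3/4: 2 assignments (counts)
value 1/2: 3 assignments
value 1/4: 4 assignments
value 0: 15 assignments
So 3 of the 25 assignments meet the threshold.

3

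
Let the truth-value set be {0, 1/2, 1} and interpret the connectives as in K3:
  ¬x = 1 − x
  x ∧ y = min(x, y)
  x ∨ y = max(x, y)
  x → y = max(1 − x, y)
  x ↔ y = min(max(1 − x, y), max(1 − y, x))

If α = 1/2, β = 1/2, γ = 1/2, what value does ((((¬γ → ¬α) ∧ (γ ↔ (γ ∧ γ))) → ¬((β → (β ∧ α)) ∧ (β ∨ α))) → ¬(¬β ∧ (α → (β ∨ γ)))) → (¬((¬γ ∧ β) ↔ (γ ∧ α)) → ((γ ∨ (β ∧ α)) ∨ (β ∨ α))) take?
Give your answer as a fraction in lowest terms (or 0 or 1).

1/2

¬γ = ¬1/2 = 1/2
¬α = ¬1/2 = 1/2
¬γ → ¬α = 1/2 → 1/2 = 1/2
γ ∧ γ = 1/2 ∧ 1/2 = 1/2
γ ↔ (γ ∧ γ) = 1/2 ↔ 1/2 = 1/2
(¬γ → ¬α) ∧ (γ ↔ (γ ∧ γ)) = 1/2 ∧ 1/2 = 1/2
β ∧ α = 1/2 ∧ 1/2 = 1/2
β → (β ∧ α) = 1/2 → 1/2 = 1/2
β ∨ α = 1/2 ∨ 1/2 = 1/2
(β → (β ∧ α)) ∧ (β ∨ α) = 1/2 ∧ 1/2 = 1/2
¬((β → (β ∧ α)) ∧ (β ∨ α)) = ¬1/2 = 1/2
((¬γ → ¬α) ∧ (γ ↔ (γ ∧ γ))) → ¬((β → (β ∧ α)) ∧ (β ∨ α)) = 1/2 → 1/2 = 1/2
¬β = ¬1/2 = 1/2
β ∨ γ = 1/2 ∨ 1/2 = 1/2
α → (β ∨ γ) = 1/2 → 1/2 = 1/2
¬β ∧ (α → (β ∨ γ)) = 1/2 ∧ 1/2 = 1/2
¬(¬β ∧ (α → (β ∨ γ))) = ¬1/2 = 1/2
(((¬γ → ¬α) ∧ (γ ↔ (γ ∧ γ))) → ¬((β → (β ∧ α)) ∧ (β ∨ α))) → ¬(¬β ∧ (α → (β ∨ γ))) = 1/2 → 1/2 = 1/2
¬γ = ¬1/2 = 1/2
¬γ ∧ β = 1/2 ∧ 1/2 = 1/2
γ ∧ α = 1/2 ∧ 1/2 = 1/2
(¬γ ∧ β) ↔ (γ ∧ α) = 1/2 ↔ 1/2 = 1/2
¬((¬γ ∧ β) ↔ (γ ∧ α)) = ¬1/2 = 1/2
β ∧ α = 1/2 ∧ 1/2 = 1/2
γ ∨ (β ∧ α) = 1/2 ∨ 1/2 = 1/2
β ∨ α = 1/2 ∨ 1/2 = 1/2
(γ ∨ (β ∧ α)) ∨ (β ∨ α) = 1/2 ∨ 1/2 = 1/2
¬((¬γ ∧ β) ↔ (γ ∧ α)) → ((γ ∨ (β ∧ α)) ∨ (β ∨ α)) = 1/2 → 1/2 = 1/2
((((¬γ → ¬α) ∧ (γ ↔ (γ ∧ γ))) → ¬((β → (β ∧ α)) ∧ (β ∨ α))) → ¬(¬β ∧ (α → (β ∨ γ)))) → (¬((¬γ ∧ β) ↔ (γ ∧ α)) → ((γ ∨ (β ∧ α)) ∨ (β ∨ α))) = 1/2 → 1/2 = 1/2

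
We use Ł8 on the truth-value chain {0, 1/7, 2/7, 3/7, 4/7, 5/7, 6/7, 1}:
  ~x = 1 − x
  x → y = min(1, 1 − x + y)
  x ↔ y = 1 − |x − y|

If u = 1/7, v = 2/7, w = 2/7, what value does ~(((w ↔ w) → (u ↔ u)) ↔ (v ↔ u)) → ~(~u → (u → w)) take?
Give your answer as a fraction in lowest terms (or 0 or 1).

6/7

w ↔ w = 2/7 ↔ 2/7 = 1
u ↔ u = 1/7 ↔ 1/7 = 1
(w ↔ w) → (u ↔ u) = 1 → 1 = 1
v ↔ u = 2/7 ↔ 1/7 = 6/7
((w ↔ w) → (u ↔ u)) ↔ (v ↔ u) = 1 ↔ 6/7 = 6/7
~(((w ↔ w) → (u ↔ u)) ↔ (v ↔ u)) = ~6/7 = 1/7
~u = ~1/7 = 6/7
u → w = 1/7 → 2/7 = 1
~u → (u → w) = 6/7 → 1 = 1
~(~u → (u → w)) = ~1 = 0
~(((w ↔ w) → (u ↔ u)) ↔ (v ↔ u)) → ~(~u → (u → w)) = 1/7 → 0 = 6/7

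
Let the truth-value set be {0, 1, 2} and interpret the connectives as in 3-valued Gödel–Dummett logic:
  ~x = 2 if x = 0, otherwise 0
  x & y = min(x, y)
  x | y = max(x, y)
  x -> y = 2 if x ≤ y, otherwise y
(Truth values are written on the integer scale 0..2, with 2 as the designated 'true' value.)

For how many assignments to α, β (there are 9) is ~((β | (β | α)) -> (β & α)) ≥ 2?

4

α = 0, β = 0 ↦ 0  <
α = 0, β = 1 ↦ 2  ≥
α = 0, β = 2 ↦ 2  ≥
α = 1, β = 0 ↦ 2  ≥
α = 1, β = 1 ↦ 0  <
α = 1, β = 2 ↦ 0  <
α = 2, β = 0 ↦ 2  ≥
α = 2, β = 1 ↦ 0  <
α = 2, β = 2 ↦ 0  <
So 4 of the 9 assignments meet the threshold.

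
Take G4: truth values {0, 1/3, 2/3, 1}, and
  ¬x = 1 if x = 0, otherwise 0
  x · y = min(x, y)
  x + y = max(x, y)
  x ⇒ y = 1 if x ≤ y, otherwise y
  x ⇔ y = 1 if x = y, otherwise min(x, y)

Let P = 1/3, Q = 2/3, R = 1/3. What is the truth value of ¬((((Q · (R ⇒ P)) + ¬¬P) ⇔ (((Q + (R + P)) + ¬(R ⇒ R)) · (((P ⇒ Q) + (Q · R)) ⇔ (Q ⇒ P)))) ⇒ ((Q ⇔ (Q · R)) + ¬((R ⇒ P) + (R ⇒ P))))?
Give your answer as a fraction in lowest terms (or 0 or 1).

0

R ⇒ P = 1/3 ⇒ 1/3 = 1
Q · (R ⇒ P) = 2/3 · 1 = 2/3
¬P = ¬1/3 = 0
¬¬P = ¬0 = 1
(Q · (R ⇒ P)) + ¬¬P = 2/3 + 1 = 1
R + P = 1/3 + 1/3 = 1/3
Q + (R + P) = 2/3 + 1/3 = 2/3
R ⇒ R = 1/3 ⇒ 1/3 = 1
¬(R ⇒ R) = ¬1 = 0
(Q + (R + P)) + ¬(R ⇒ R) = 2/3 + 0 = 2/3
P ⇒ Q = 1/3 ⇒ 2/3 = 1
Q · R = 2/3 · 1/3 = 1/3
(P ⇒ Q) + (Q · R) = 1 + 1/3 = 1
Q ⇒ P = 2/3 ⇒ 1/3 = 1/3
((P ⇒ Q) + (Q · R)) ⇔ (Q ⇒ P) = 1 ⇔ 1/3 = 1/3
((Q + (R + P)) + ¬(R ⇒ R)) · (((P ⇒ Q) + (Q · R)) ⇔ (Q ⇒ P)) = 2/3 · 1/3 = 1/3
((Q · (R ⇒ P)) + ¬¬P) ⇔ (((Q + (R + P)) + ¬(R ⇒ R)) · (((P ⇒ Q) + (Q · R)) ⇔ (Q ⇒ P))) = 1 ⇔ 1/3 = 1/3
Q · R = 2/3 · 1/3 = 1/3
Q ⇔ (Q · R) = 2/3 ⇔ 1/3 = 1/3
R ⇒ P = 1/3 ⇒ 1/3 = 1
R ⇒ P = 1/3 ⇒ 1/3 = 1
(R ⇒ P) + (R ⇒ P) = 1 + 1 = 1
¬((R ⇒ P) + (R ⇒ P)) = ¬1 = 0
(Q ⇔ (Q · R)) + ¬((R ⇒ P) + (R ⇒ P)) = 1/3 + 0 = 1/3
(((Q · (R ⇒ P)) + ¬¬P) ⇔ (((Q + (R + P)) + ¬(R ⇒ R)) · (((P ⇒ Q) + (Q · R)) ⇔ (Q ⇒ P)))) ⇒ ((Q ⇔ (Q · R)) + ¬((R ⇒ P) + (R ⇒ P))) = 1/3 ⇒ 1/3 = 1
¬((((Q · (R ⇒ P)) + ¬¬P) ⇔ (((Q + (R + P)) + ¬(R ⇒ R)) · (((P ⇒ Q) + (Q · R)) ⇔ (Q ⇒ P)))) ⇒ ((Q ⇔ (Q · R)) + ¬((R ⇒ P) + (R ⇒ P)))) = ¬1 = 0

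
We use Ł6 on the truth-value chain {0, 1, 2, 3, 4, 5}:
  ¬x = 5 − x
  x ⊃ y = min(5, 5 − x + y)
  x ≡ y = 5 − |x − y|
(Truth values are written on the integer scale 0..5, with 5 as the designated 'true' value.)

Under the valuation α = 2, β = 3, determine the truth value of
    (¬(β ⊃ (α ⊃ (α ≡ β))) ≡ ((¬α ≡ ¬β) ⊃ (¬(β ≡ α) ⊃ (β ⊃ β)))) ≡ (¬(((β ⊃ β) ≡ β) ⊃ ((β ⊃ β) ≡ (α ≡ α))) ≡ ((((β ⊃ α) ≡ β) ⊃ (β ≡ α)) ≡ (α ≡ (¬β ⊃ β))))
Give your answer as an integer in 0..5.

2

α ≡ β = 2 ≡ 3 = 4
α ⊃ (α ≡ β) = 2 ⊃ 4 = 5
β ⊃ (α ⊃ (α ≡ β)) = 3 ⊃ 5 = 5
¬(β ⊃ (α ⊃ (α ≡ β))) = ¬5 = 0
¬α = ¬2 = 3
¬β = ¬3 = 2
¬α ≡ ¬β = 3 ≡ 2 = 4
β ≡ α = 3 ≡ 2 = 4
¬(β ≡ α) = ¬4 = 1
β ⊃ β = 3 ⊃ 3 = 5
¬(β ≡ α) ⊃ (β ⊃ β) = 1 ⊃ 5 = 5
(¬α ≡ ¬β) ⊃ (¬(β ≡ α) ⊃ (β ⊃ β)) = 4 ⊃ 5 = 5
¬(β ⊃ (α ⊃ (α ≡ β))) ≡ ((¬α ≡ ¬β) ⊃ (¬(β ≡ α) ⊃ (β ⊃ β))) = 0 ≡ 5 = 0
β ⊃ β = 3 ⊃ 3 = 5
(β ⊃ β) ≡ β = 5 ≡ 3 = 3
β ⊃ β = 3 ⊃ 3 = 5
α ≡ α = 2 ≡ 2 = 5
(β ⊃ β) ≡ (α ≡ α) = 5 ≡ 5 = 5
((β ⊃ β) ≡ β) ⊃ ((β ⊃ β) ≡ (α ≡ α)) = 3 ⊃ 5 = 5
¬(((β ⊃ β) ≡ β) ⊃ ((β ⊃ β) ≡ (α ≡ α))) = ¬5 = 0
β ⊃ α = 3 ⊃ 2 = 4
(β ⊃ α) ≡ β = 4 ≡ 3 = 4
β ≡ α = 3 ≡ 2 = 4
((β ⊃ α) ≡ β) ⊃ (β ≡ α) = 4 ⊃ 4 = 5
¬β = ¬3 = 2
¬β ⊃ β = 2 ⊃ 3 = 5
α ≡ (¬β ⊃ β) = 2 ≡ 5 = 2
(((β ⊃ α) ≡ β) ⊃ (β ≡ α)) ≡ (α ≡ (¬β ⊃ β)) = 5 ≡ 2 = 2
¬(((β ⊃ β) ≡ β) ⊃ ((β ⊃ β) ≡ (α ≡ α))) ≡ ((((β ⊃ α) ≡ β) ⊃ (β ≡ α)) ≡ (α ≡ (¬β ⊃ β))) = 0 ≡ 2 = 3
(¬(β ⊃ (α ⊃ (α ≡ β))) ≡ ((¬α ≡ ¬β) ⊃ (¬(β ≡ α) ⊃ (β ⊃ β)))) ≡ (¬(((β ⊃ β) ≡ β) ⊃ ((β ⊃ β) ≡ (α ≡ α))) ≡ ((((β ⊃ α) ≡ β) ⊃ (β ≡ α)) ≡ (α ≡ (¬β ⊃ β)))) = 0 ≡ 3 = 2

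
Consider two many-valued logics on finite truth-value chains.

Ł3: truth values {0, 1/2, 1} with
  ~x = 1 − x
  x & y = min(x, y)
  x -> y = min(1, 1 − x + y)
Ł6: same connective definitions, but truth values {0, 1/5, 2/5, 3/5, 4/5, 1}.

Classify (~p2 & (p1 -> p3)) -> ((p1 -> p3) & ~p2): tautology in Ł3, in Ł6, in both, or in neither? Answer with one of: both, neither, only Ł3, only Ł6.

In Ł3: every assignment gives 1 — tautology.
In Ł6: every assignment gives 1 — tautology.

both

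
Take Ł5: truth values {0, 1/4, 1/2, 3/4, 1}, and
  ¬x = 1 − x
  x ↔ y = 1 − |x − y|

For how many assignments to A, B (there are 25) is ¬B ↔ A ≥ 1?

value 1: 5 assignments (counts)
value 3/4: 8 assignments
value 1/2: 6 assignments
value 1/4: 4 assignments
value 0: 2 assignments
So 5 of the 25 assignments meet the threshold.

5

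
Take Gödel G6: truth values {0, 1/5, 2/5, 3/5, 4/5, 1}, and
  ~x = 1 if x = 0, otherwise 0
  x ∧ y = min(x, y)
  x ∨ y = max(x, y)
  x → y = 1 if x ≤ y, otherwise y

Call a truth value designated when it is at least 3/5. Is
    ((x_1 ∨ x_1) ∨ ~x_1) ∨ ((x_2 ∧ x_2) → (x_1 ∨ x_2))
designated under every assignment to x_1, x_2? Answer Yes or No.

At x_1 = 1, x_2 = 2/5, for instance:
x_1 ∨ x_1 = 1 ∨ 1 = 1
~x_1 = ~1 = 0
(x_1 ∨ x_1) ∨ ~x_1 = 1 ∨ 0 = 1
x_2 ∧ x_2 = 2/5 ∧ 2/5 = 2/5
x_1 ∨ x_2 = 1 ∨ 2/5 = 1
(x_2 ∧ x_2) → (x_1 ∨ x_2) = 2/5 → 1 = 1
((x_1 ∨ x_1) ∨ ~x_1) ∨ ((x_2 ∧ x_2) → (x_1 ∨ x_2)) = 1 ∨ 1 = 1
and checking the remaining 35 assignments likewise gives ≥ 3/5 in every case.

Yes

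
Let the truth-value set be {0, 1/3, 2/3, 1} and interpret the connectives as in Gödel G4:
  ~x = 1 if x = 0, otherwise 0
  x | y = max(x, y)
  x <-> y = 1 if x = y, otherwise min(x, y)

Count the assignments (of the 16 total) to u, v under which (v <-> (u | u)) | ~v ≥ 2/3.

u = 0, v = 0 ↦ 1  ≥
u = 0, v = 1/3 ↦ 0  <
u = 0, v = 2/3 ↦ 0  <
u = 0, v = 1 ↦ 0  <
u = 1/3, v = 0 ↦ 1  ≥
u = 1/3, v = 1/3 ↦ 1  ≥
u = 1/3, v = 2/3 ↦ 1/3  <
u = 1/3, v = 1 ↦ 1/3  <
u = 2/3, v = 0 ↦ 1  ≥
u = 2/3, v = 1/3 ↦ 1/3  <
u = 2/3, v = 2/3 ↦ 1  ≥
u = 2/3, v = 1 ↦ 2/3  ≥
u = 1, v = 0 ↦ 1  ≥
u = 1, v = 1/3 ↦ 1/3  <
u = 1, v = 2/3 ↦ 2/3  ≥
u = 1, v = 1 ↦ 1  ≥
So 9 of the 16 assignments meet the threshold.

9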